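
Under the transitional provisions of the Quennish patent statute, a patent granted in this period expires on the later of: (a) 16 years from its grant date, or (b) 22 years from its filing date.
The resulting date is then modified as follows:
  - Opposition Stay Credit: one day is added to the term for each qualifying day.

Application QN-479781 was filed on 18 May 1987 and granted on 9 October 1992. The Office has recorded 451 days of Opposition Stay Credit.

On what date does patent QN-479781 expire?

(a) grant + 16 years → 9 October 2008.
(b) filing + 22 years → 18 May 2009.
Later of the two: 18 May 2009.
Opposition Stay Credit: +451 days → 12 August 2010.

2010-08-12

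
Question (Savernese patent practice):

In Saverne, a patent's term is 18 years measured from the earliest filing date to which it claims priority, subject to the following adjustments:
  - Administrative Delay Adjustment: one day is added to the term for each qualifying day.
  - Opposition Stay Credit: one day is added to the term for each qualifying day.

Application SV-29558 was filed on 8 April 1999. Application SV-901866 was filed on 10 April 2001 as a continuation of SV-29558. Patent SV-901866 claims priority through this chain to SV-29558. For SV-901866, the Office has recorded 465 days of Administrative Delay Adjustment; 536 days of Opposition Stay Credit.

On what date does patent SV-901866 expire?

January 4, 2020

Earliest priority filing: 8 April 1999.
Base term: 8 April 1999 + 18 years → 8 April 2017.
Administrative Delay Adjustment: +465 days → 17 July 2018.
Opposition Stay Credit: +536 days → 4 January 2020.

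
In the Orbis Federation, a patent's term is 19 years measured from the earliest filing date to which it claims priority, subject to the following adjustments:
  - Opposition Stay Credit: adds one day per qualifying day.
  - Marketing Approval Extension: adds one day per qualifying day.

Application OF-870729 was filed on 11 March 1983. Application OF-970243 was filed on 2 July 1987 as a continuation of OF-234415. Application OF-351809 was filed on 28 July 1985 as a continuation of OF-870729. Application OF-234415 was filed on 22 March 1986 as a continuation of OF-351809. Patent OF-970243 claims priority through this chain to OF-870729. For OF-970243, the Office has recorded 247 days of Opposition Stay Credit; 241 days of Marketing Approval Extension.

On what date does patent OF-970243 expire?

2003-07-12

Earliest priority filing: 11 March 1983.
Base term: 11 March 1983 + 19 years → 11 March 2002.
Opposition Stay Credit: +247 days → 13 November 2002.
Marketing Approval Extension: +241 days → 12 July 2003.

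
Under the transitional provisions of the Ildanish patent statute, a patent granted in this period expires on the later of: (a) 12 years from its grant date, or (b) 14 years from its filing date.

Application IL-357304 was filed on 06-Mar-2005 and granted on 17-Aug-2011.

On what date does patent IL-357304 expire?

(a) grant + 12 years → 17 August 2023.
(b) filing + 14 years → 6 March 2019.
Later of the two: 17 August 2023.

2023-08-17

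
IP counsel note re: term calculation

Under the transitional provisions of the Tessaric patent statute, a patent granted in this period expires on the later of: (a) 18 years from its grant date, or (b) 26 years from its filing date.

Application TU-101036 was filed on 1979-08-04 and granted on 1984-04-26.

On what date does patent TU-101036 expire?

2005-08-04

(a) grant + 18 years → 26 April 2002.
(b) filing + 26 years → 4 August 2005.
Later of the two: 4 August 2005.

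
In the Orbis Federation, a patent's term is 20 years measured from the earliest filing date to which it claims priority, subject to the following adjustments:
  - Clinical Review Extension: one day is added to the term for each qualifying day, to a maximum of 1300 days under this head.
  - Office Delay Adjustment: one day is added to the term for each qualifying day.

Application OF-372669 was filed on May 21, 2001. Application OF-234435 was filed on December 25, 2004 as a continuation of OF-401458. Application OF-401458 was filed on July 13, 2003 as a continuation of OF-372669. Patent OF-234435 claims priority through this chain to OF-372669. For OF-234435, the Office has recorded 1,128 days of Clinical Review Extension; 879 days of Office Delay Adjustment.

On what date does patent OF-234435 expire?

Earliest priority filing: 21 May 2001.
Base term: 21 May 2001 + 20 years → 21 May 2021.
Clinical Review Extension: 1128 days (within the 1300-day cap) → +1128 days → 22 June 2024.
Office Delay Adjustment: +879 days → 18 November 2026.

November 18, 2026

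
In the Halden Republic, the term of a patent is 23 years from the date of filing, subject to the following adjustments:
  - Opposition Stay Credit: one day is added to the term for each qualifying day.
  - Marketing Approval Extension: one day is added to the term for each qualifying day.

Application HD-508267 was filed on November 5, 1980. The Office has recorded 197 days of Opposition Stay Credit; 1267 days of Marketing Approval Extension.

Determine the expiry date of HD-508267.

2007-11-08

Base term: filing date + 23 years → 5 November 2003.
Opposition Stay Credit: +197 days → 20 May 2004.
Marketing Approval Extension: +1267 days → 8 November 2007.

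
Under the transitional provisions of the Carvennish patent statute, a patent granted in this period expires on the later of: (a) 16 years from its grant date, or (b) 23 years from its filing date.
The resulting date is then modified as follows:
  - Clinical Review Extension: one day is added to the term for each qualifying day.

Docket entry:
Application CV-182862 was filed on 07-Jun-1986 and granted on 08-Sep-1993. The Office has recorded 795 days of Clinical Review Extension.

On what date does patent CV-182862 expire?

(a) grant + 16 years → 8 September 2009.
(b) filing + 23 years → 7 June 2009.
Later of the two: 8 September 2009.
Clinical Review Extension: +795 days → 12 November 2011.

2011-11-12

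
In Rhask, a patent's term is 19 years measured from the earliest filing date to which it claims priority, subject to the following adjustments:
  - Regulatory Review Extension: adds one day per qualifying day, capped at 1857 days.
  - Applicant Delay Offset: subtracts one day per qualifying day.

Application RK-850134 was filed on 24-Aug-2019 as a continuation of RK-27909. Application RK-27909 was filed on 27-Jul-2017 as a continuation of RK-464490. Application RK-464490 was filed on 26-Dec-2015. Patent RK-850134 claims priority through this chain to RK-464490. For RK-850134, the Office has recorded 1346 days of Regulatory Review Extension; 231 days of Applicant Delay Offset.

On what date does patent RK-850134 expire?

2038-01-14

Earliest priority filing: 26 December 2015.
Base term: 26 December 2015 + 19 years → 26 December 2034.
Regulatory Review Extension: 1346 days (within the 1857-day cap) → +1346 days → 2 September 2038.
Applicant Delay Offset: −231 days → 14 January 2038.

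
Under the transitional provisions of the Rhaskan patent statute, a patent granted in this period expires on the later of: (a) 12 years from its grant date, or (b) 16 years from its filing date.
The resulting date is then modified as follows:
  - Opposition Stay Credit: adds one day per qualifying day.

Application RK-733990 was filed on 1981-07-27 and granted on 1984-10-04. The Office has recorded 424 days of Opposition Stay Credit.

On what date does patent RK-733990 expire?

September 24, 1998

(a) grant + 12 years → 4 October 1996.
(b) filing + 16 years → 27 July 1997.
Later of the two: 27 July 1997.
Opposition Stay Credit: +424 days → 24 September 1998.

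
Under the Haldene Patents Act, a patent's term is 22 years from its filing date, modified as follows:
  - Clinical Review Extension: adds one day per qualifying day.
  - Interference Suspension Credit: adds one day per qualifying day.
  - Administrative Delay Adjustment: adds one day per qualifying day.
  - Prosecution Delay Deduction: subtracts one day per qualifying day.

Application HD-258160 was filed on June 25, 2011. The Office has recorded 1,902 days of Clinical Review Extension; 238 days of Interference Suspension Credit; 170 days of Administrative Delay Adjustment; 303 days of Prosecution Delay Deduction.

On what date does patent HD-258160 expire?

December 23, 2038

Base term: filing date + 22 years → 25 June 2033.
Clinical Review Extension: +1902 days → 9 September 2038.
Interference Suspension Credit: +238 days → 5 May 2039.
Administrative Delay Adjustment: +170 days → 22 October 2039.
Prosecution Delay Deduction: −303 days → 23 December 2038.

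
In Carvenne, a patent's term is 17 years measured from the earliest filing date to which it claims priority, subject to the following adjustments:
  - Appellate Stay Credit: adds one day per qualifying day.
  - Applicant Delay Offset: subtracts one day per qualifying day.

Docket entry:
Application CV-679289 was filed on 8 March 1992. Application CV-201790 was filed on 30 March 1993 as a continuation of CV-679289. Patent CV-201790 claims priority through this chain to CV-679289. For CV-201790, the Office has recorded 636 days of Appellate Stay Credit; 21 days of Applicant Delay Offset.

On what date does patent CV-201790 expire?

Earliest priority filing: 8 March 1992.
Base term: 8 March 1992 + 17 years → 8 March 2009.
Appellate Stay Credit: +636 days → 4 December 2010.
Applicant Delay Offset: −21 days → 13 November 2010.

November 13, 2010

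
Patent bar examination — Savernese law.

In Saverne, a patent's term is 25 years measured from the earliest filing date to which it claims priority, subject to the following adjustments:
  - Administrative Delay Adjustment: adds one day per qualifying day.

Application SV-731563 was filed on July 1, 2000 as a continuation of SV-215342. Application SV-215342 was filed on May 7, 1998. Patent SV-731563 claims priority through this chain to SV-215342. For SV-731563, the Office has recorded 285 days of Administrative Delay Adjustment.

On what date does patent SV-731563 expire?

Earliest priority filing: 7 May 1998.
Base term: 7 May 1998 + 25 years → 7 May 2023.
Administrative Delay Adjustment: +285 days → 16 February 2024.

2024-02-16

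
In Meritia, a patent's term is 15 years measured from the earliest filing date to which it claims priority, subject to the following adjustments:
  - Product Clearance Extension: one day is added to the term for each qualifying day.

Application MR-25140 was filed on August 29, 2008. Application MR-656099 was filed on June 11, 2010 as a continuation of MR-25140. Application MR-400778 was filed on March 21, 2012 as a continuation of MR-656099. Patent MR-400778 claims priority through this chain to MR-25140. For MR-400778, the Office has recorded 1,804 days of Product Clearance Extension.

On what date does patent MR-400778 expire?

2028-08-06

Earliest priority filing: 29 August 2008.
Base term: 29 August 2008 + 15 years → 29 August 2023.
Product Clearance Extension: +1804 days → 6 August 2028.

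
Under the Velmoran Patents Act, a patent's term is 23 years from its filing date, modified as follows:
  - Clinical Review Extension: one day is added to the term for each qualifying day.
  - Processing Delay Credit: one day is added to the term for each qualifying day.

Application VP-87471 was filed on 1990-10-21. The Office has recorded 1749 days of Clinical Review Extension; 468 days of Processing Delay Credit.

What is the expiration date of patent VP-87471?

2019-11-16

Base term: filing date + 23 years → 21 October 2013.
Clinical Review Extension: +1749 days → 5 August 2018.
Processing Delay Credit: +468 days → 16 November 2019.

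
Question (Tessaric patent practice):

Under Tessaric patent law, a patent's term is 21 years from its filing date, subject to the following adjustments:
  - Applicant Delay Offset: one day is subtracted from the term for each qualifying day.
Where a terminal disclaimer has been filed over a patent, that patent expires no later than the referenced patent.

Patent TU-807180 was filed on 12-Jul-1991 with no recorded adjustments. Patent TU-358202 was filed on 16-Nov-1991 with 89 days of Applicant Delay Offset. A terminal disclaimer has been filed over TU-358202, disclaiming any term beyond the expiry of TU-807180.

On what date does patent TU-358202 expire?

Natural term of TU-358202:
  Base: filing + 21 years → 16 November 2012.
  Applicant Delay Offset: −89 days → 19 August 2012.
Expiry of referenced patent TU-807180:
  Base: filing + 21 years → 12 July 2012.
Terminal disclaimer: TU-358202 expires on the earlier of 19 August 2012 and 12 July 2012.

July 12, 2012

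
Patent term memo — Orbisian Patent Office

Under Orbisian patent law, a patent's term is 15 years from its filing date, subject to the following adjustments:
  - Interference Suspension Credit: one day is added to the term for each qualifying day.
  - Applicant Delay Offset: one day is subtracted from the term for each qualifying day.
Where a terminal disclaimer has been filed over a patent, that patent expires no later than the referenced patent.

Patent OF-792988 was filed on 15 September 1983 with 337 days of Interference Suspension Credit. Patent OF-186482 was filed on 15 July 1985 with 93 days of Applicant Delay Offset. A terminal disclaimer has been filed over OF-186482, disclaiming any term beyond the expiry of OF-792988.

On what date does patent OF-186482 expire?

August 18, 1999

Natural term of OF-186482:
  Base: filing + 15 years → 15 July 2000.
  Applicant Delay Offset: −93 days → 13 April 2000.
Expiry of referenced patent OF-792988:
  Base: filing + 15 years → 15 September 1998.
  Interference Suspension Credit: +337 days → 18 August 1999.
Terminal disclaimer: OF-186482 expires on the earlier of 13 April 2000 and 18 August 1999.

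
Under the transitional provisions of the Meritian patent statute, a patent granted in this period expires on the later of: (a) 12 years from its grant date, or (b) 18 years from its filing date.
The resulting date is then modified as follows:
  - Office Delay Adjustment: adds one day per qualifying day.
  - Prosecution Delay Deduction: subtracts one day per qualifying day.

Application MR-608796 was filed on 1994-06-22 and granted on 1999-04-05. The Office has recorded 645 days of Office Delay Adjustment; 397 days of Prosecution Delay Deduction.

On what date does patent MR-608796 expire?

February 25, 2013

(a) grant + 12 years → 5 April 2011.
(b) filing + 18 years → 22 June 2012.
Later of the two: 22 June 2012.
Office Delay Adjustment: +645 days → 29 March 2014.
Prosecution Delay Deduction: −397 days → 25 February 2013.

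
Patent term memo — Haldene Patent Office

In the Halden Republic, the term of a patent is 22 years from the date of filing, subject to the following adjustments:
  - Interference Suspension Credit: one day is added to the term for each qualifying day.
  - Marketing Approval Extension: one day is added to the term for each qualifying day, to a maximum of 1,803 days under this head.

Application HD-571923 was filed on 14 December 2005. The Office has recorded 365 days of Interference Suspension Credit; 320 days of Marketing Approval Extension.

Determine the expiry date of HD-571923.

Base term: filing date + 22 years → 14 December 2027.
Interference Suspension Credit: +365 days → 13 December 2028.
Marketing Approval Extension: 320 days (within the 1803-day cap) → +320 days → 29 October 2029.

October 29, 2029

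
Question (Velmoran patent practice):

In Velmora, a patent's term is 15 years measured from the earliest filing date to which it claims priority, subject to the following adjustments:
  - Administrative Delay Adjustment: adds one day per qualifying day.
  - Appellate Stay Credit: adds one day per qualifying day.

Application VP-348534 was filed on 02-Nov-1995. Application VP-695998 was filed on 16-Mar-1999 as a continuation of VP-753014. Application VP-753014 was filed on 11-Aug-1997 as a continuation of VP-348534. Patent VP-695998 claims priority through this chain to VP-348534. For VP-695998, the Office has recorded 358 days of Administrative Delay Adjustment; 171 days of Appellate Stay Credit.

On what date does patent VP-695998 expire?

Earliest priority filing: 2 November 1995.
Base term: 2 November 1995 + 15 years → 2 November 2010.
Administrative Delay Adjustment: +358 days → 26 October 2011.
Appellate Stay Credit: +171 days → 14 April 2012.

April 14, 2012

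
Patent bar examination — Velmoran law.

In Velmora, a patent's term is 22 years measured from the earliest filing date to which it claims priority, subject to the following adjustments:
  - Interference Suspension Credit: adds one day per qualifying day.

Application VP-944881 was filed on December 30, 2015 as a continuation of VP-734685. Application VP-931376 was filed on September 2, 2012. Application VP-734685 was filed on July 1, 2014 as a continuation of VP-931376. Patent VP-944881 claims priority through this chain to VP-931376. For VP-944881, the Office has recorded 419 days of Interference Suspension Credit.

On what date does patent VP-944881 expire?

Earliest priority filing: 2 September 2012.
Base term: 2 September 2012 + 22 years → 2 September 2034.
Interference Suspension Credit: +419 days → 26 October 2035.

2035-10-26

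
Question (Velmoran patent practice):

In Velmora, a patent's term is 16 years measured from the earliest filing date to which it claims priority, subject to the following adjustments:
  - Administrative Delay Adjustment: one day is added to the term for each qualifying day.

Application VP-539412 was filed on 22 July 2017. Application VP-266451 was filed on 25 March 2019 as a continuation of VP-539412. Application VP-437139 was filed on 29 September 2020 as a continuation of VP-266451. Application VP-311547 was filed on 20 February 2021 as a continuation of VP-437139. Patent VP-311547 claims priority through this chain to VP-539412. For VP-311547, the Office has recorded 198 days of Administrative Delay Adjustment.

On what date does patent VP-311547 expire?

February 5, 2034

Earliest priority filing: 22 July 2017.
Base term: 22 July 2017 + 16 years → 22 July 2033.
Administrative Delay Adjustment: +198 days → 5 February 2034.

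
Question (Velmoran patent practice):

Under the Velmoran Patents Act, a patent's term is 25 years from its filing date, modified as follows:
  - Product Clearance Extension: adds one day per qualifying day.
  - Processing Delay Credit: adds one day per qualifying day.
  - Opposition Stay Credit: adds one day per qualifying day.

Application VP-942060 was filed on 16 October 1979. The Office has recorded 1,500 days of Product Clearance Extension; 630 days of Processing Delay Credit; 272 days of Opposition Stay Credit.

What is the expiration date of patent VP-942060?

Base term: filing date + 25 years → 16 October 2004.
Product Clearance Extension: +1500 days → 24 November 2008.
Processing Delay Credit: +630 days → 16 August 2010.
Opposition Stay Credit: +272 days → 15 May 2011.

2011-05-15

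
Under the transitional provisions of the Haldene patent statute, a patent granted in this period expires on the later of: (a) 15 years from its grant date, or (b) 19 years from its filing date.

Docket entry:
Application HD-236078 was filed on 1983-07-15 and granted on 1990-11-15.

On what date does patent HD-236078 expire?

(a) grant + 15 years → 15 November 2005.
(b) filing + 19 years → 15 July 2002.
Later of the two: 15 November 2005.

2005-11-15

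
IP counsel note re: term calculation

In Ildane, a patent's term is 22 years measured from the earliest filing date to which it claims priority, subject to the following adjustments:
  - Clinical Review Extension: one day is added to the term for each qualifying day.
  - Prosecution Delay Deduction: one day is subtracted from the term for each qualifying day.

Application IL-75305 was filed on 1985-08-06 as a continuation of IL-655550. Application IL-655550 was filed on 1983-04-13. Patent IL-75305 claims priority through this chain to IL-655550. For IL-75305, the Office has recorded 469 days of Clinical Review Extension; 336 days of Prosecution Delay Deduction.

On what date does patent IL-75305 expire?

Earliest priority filing: 13 April 1983.
Base term: 13 April 1983 + 22 years → 13 April 2005.
Clinical Review Extension: +469 days → 26 July 2006.
Prosecution Delay Deduction: −336 days → 24 August 2005.

August 24, 2005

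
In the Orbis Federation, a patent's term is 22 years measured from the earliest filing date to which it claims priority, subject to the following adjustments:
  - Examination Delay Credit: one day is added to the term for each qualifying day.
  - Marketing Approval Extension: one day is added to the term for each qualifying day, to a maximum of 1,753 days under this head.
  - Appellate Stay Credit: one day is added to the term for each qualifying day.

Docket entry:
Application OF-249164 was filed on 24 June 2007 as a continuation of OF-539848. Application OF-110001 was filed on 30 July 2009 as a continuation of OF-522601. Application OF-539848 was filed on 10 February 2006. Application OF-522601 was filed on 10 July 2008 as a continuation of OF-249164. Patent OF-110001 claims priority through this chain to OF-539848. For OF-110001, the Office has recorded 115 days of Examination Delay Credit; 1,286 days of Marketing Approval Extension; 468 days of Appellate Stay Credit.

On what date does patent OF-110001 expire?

March 24, 2033

Earliest priority filing: 10 February 2006.
Base term: 10 February 2006 + 22 years → 10 February 2028.
Examination Delay Credit: +115 days → 4 June 2028.
Marketing Approval Extension: 1286 days (within the 1753-day cap) → +1286 days → 12 December 2031.
Appellate Stay Credit: +468 days → 24 March 2033.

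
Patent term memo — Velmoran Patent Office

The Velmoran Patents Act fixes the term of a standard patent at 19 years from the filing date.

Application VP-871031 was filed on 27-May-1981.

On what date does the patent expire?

May 27, 2000

Filing date + 19 years → 27 May 2000.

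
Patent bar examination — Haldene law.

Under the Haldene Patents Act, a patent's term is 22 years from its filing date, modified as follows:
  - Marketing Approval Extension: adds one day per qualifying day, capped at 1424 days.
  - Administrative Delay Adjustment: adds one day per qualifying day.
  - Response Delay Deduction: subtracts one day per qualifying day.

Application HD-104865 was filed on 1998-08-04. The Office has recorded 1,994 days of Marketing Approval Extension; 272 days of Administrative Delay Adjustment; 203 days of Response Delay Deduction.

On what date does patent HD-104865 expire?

Base term: filing date + 22 years → 4 August 2020.
Marketing Approval Extension: 1994 days claimed exceeds the 1424-day cap, so +1424 days → 28 June 2024.
Administrative Delay Adjustment: +272 days → 27 March 2025.
Response Delay Deduction: −203 days → 5 September 2024.

September 5, 2024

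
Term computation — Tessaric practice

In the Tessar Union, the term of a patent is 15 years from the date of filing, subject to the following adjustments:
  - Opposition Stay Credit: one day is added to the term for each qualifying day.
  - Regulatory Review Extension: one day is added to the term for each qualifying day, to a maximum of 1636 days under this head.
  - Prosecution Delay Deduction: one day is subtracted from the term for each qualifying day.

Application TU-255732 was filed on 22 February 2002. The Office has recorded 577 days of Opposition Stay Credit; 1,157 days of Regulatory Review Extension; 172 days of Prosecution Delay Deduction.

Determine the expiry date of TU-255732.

Base term: filing date + 15 years → 22 February 2017.
Opposition Stay Credit: +577 days → 22 September 2018.
Regulatory Review Extension: 1157 days (within the 1636-day cap) → +1157 days → 22 November 2021.
Prosecution Delay Deduction: −172 days → 3 June 2021.

2021-06-03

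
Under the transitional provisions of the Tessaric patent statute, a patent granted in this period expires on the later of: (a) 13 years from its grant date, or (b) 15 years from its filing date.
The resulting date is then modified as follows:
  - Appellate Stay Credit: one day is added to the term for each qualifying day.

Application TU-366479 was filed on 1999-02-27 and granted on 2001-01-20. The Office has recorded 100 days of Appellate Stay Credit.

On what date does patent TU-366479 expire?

(a) grant + 13 years → 20 January 2014.
(b) filing + 15 years → 27 February 2014.
Later of the two: 27 February 2014.
Appellate Stay Credit: +100 days → 7 June 2014.

2014-06-07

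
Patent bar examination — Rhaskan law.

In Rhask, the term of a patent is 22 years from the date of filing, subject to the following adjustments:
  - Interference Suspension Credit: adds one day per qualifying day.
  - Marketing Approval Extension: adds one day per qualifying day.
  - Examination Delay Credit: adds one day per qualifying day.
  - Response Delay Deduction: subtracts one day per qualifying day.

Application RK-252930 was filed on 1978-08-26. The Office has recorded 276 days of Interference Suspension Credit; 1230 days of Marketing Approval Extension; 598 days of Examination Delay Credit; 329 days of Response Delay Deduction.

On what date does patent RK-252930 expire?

July 6, 2005

Base term: filing date + 22 years → 26 August 2000.
Interference Suspension Credit: +276 days → 29 May 2001.
Marketing Approval Extension: +1230 days → 10 October 2004.
Examination Delay Credit: +598 days → 31 May 2006.
Response Delay Deduction: −329 days → 6 July 2005.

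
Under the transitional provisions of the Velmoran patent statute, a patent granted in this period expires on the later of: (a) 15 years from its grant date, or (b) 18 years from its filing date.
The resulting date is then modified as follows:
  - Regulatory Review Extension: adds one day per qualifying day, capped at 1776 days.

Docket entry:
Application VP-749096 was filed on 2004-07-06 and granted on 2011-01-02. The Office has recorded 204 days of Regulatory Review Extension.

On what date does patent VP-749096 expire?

July 25, 2026

(a) grant + 15 years → 2 January 2026.
(b) filing + 18 years → 6 July 2022.
Later of the two: 2 January 2026.
Regulatory Review Extension: 204 days (within the 1776-day cap) → +204 days → 25 July 2026.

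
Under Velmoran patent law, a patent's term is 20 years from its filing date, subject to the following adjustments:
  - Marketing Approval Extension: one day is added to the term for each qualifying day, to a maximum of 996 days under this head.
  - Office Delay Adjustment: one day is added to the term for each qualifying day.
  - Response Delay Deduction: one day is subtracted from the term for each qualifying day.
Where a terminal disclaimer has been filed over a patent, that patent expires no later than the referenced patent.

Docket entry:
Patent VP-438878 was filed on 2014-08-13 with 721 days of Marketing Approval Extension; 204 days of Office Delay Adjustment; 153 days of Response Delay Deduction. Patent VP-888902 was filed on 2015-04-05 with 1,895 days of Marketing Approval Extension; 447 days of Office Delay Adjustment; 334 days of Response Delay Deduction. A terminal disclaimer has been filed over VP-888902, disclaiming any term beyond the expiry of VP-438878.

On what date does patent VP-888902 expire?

September 23, 2036

Natural term of VP-888902:
  Base: filing + 20 years → 5 April 2035.
  Marketing Approval Extension: 1895 days claimed exceeds the 996-day cap, so +996 days → 26 December 2037.
  Office Delay Adjustment: +447 days → 18 March 2039.
  Response Delay Deduction: −334 days → 18 April 2038.
Expiry of referenced patent VP-438878:
  Base: filing + 20 years → 13 August 2034.
  Marketing Approval Extension: 721 days (within the 996-day cap) → +721 days → 3 August 2036.
  Office Delay Adjustment: +204 days → 23 February 2037.
  Response Delay Deduction: −153 days → 23 September 2036.
Terminal disclaimer: VP-888902 expires on the earlier of 18 April 2038 and 23 September 2036.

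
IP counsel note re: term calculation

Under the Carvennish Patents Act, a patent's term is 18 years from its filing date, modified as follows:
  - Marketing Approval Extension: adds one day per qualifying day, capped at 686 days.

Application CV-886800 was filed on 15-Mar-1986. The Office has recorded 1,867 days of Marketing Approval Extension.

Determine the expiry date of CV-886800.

Base term: filing date + 18 years → 15 March 2004.
Marketing Approval Extension: 1867 days claimed exceeds the 686-day cap, so +686 days → 30 January 2006.

January 30, 2006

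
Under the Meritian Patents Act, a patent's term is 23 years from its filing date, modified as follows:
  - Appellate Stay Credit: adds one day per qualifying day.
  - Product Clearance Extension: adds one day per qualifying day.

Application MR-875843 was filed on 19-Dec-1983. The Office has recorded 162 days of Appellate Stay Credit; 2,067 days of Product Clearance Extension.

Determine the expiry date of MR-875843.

Base term: filing date + 23 years → 19 December 2006.
Appellate Stay Credit: +162 days → 30 May 2007.
Product Clearance Extension: +2067 days → 25 January 2013.

January 25, 2013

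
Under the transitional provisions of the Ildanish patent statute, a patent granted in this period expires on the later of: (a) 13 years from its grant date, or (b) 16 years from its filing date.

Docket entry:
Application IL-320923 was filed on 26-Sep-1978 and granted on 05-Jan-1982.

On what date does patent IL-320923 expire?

1995-01-05

(a) grant + 13 years → 5 January 1995.
(b) filing + 16 years → 26 September 1994.
Later of the two: 5 January 1995.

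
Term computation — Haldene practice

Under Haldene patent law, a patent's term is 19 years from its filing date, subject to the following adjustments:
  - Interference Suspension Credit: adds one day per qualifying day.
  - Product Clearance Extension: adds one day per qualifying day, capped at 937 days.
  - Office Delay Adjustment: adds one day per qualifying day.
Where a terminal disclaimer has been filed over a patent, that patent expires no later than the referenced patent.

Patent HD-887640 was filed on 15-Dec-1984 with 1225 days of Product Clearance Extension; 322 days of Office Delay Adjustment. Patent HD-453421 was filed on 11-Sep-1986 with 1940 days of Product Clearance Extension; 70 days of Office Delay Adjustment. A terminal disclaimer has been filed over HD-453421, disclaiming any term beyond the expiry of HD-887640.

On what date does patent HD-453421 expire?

2007-05-27

Natural term of HD-453421:
  Base: filing + 19 years → 11 September 2005.
  Product Clearance Extension: 1940 days claimed exceeds the 937-day cap, so +937 days → 5 April 2008.
  Office Delay Adjustment: +70 days → 14 June 2008.
Expiry of referenced patent HD-887640:
  Base: filing + 19 years → 15 December 2003.
  Product Clearance Extension: 1225 days claimed exceeds the 937-day cap, so +937 days → 9 July 2006.
  Office Delay Adjustment: +322 days → 27 May 2007.
Terminal disclaimer: HD-453421 expires on the earlier of 14 June 2008 and 27 May 2007.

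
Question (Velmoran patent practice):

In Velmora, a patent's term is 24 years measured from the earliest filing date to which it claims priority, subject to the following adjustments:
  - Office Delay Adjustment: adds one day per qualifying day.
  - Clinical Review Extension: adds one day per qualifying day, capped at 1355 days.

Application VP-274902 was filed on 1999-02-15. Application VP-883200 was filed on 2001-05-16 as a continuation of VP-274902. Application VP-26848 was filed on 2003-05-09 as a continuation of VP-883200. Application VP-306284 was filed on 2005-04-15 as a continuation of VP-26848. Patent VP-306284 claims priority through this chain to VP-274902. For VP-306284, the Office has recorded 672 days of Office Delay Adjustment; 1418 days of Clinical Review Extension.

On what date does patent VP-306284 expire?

September 3, 2028

Earliest priority filing: 15 February 1999.
Base term: 15 February 1999 + 24 years → 15 February 2023.
Office Delay Adjustment: +672 days → 18 December 2024.
Clinical Review Extension: 1418 days claimed exceeds the 1355-day cap, so +1355 days → 3 September 2028.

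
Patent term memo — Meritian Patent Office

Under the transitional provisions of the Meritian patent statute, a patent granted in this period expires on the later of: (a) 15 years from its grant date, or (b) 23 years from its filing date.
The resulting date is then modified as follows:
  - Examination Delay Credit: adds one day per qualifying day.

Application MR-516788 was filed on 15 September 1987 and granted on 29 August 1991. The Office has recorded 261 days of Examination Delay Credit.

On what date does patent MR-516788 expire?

2011-06-03

(a) grant + 15 years → 29 August 2006.
(b) filing + 23 years → 15 September 2010.
Later of the two: 15 September 2010.
Examination Delay Credit: +261 days → 3 June 2011.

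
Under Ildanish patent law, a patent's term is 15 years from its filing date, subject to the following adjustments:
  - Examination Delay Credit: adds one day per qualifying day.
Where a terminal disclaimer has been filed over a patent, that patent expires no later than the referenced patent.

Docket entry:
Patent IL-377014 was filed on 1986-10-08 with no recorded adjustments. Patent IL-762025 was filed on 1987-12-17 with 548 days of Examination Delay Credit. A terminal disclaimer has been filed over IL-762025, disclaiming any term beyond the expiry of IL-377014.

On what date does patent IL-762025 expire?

October 8, 2001

Natural term of IL-762025:
  Base: filing + 15 years → 17 December 2002.
  Examination Delay Credit: +548 days → 17 June 2004.
Expiry of referenced patent IL-377014:
  Base: filing + 15 years → 8 October 2001.
Terminal disclaimer: IL-762025 expires on the earlier of 17 June 2004 and 8 October 2001.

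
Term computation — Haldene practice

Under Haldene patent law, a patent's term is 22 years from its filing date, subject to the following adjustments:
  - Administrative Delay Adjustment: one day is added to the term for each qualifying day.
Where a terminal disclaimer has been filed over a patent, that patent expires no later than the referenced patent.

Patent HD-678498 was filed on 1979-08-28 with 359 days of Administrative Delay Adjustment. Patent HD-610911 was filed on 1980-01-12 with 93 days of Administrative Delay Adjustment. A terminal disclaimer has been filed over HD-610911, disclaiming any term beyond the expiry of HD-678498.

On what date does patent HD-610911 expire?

2002-04-15

Natural term of HD-610911:
  Base: filing + 22 years → 12 January 2002.
  Administrative Delay Adjustment: +93 days → 15 April 2002.
Expiry of referenced patent HD-678498:
  Base: filing + 22 years → 28 August 2001.
  Administrative Delay Adjustment: +359 days → 22 August 2002.
Terminal disclaimer: HD-610911 expires on the earlier of 15 April 2002 and 22 August 2002.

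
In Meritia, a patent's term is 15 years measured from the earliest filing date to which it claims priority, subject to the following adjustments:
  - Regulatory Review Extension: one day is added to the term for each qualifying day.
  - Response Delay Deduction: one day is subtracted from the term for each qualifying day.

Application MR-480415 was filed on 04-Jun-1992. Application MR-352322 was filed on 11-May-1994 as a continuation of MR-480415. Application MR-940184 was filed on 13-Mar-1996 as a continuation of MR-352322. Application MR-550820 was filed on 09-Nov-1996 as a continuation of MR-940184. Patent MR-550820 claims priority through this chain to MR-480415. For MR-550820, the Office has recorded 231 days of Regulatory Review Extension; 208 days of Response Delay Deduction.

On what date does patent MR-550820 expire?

June 27, 2007

Earliest priority filing: 4 June 1992.
Base term: 4 June 1992 + 15 years → 4 June 2007.
Regulatory Review Extension: +231 days → 21 January 2008.
Response Delay Deduction: −208 days → 27 June 2007.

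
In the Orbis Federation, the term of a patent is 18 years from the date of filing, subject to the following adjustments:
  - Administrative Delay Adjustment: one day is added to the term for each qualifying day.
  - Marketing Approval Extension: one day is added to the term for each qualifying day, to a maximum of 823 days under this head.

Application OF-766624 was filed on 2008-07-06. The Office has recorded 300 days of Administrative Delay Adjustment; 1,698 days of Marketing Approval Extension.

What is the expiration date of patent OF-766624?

Base term: filing date + 18 years → 6 July 2026.
Administrative Delay Adjustment: +300 days → 2 May 2027.
Marketing Approval Extension: 1698 days claimed exceeds the 823-day cap, so +823 days → 2 August 2029.

2029-08-02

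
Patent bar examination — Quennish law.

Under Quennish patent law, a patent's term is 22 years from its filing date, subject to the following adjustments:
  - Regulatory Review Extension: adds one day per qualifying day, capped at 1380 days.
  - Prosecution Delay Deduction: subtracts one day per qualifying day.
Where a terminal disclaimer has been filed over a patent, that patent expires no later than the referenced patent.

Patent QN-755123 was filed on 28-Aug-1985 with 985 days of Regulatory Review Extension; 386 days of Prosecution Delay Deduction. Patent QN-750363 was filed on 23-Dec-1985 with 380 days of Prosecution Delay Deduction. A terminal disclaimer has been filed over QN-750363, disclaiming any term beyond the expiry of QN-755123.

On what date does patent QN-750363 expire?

December 8, 2006

Natural term of QN-750363:
  Base: filing + 22 years → 23 December 2007.
  Prosecution Delay Deduction: −380 days → 8 December 2006.
Expiry of referenced patent QN-755123:
  Base: filing + 22 years → 28 August 2007.
  Regulatory Review Extension: 985 days (within the 1380-day cap) → +985 days → 9 May 2010.
  Prosecution Delay Deduction: −386 days → 18 April 2009.
Terminal disclaimer: QN-750363 expires on the earlier of 8 December 2006 and 18 April 2009.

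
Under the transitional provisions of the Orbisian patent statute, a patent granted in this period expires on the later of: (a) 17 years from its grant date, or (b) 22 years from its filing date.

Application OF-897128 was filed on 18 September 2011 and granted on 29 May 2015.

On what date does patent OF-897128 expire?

2033-09-18

(a) grant + 17 years → 29 May 2032.
(b) filing + 22 years → 18 September 2033.
Later of the two: 18 September 2033.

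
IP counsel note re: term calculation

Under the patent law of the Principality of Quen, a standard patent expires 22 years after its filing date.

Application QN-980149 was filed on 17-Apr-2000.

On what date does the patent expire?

Filing date + 22 years → 17 April 2022.

April 17, 2022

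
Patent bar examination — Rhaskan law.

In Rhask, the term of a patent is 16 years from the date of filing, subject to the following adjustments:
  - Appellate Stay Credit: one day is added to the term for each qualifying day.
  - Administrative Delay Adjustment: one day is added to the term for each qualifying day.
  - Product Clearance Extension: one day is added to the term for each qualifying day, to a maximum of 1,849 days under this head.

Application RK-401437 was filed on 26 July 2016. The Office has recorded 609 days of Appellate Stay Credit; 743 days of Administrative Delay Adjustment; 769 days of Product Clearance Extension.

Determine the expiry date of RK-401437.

May 17, 2038

Base term: filing date + 16 years → 26 July 2032.
Appellate Stay Credit: +609 days → 27 March 2034.
Administrative Delay Adjustment: +743 days → 8 April 2036.
Product Clearance Extension: 769 days (within the 1849-day cap) → +769 days → 17 May 2038.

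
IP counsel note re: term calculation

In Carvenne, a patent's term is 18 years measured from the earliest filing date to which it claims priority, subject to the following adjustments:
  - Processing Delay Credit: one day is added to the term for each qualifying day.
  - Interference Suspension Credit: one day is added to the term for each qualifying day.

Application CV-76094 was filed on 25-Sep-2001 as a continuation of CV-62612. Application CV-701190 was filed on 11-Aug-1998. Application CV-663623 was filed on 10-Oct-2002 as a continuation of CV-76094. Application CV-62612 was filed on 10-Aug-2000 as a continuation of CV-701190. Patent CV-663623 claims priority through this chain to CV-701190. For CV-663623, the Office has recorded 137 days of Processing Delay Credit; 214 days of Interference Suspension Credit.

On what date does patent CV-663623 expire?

Earliest priority filing: 11 August 1998.
Base term: 11 August 1998 + 18 years → 11 August 2016.
Processing Delay Credit: +137 days → 26 December 2016.
Interference Suspension Credit: +214 days → 28 July 2017.

2017-07-28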